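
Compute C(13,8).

1287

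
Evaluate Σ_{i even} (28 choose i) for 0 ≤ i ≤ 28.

134217728

Even-i terms of row 28 sum to 2^27 = 134217728.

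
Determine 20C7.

C(20,7) = (20·19·18·17·16·15·14) / 7! = 390700800 / 5040 = 77520.

77520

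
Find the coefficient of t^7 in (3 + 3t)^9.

708588

The general term is C(9,j)·(3)^j·(3t)^(9-j); the t^7 term has j = 2.
C(9,2) = 36.
Coefficient = C(9,2) · 3^2 · 3^7 = 36 · 9 · 2187 = 708588.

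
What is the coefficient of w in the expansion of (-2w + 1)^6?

-12

The general term is C(6,j)·(-2w)^j·(1)^(6-j); the w^1 term has j = 1.
C(6,1) = 6.
Coefficient = C(6,1) · (-2)^1 = 6 · (-2) = -12.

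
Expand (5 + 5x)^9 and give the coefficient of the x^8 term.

The general term is C(9,j)·(5)^j·(5x)^(9-j); the x^8 term has j = 1.
C(9,1) = 9.
Coefficient = C(9,1) · 5^1 · 5^8 = 9 · 5 · 390625 = 17578125.

17578125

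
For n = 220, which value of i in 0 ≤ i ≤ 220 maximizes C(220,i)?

110

C(220,i) is maximized at i = 220/2 = 110.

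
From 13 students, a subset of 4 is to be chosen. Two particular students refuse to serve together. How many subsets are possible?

660

All 4-subsets: C(13,4) = 715. Those containing both fixed elements: C(11,2) = 55.
715 − 55 = 660.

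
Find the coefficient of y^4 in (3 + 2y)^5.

240

The general term is C(5,j)·(3)^j·(2y)^(5-j); the y^4 term has j = 1.
C(5,1) = 5.
Coefficient = C(5,1) · 3^1 · 2^4 = 5 · 3 · 16 = 240.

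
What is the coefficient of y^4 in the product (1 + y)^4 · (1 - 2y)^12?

Coefficient of y^4 = Σ_{j} C(4,j)·1^j·C(12,4-j)·(-2)^(4-j) for j from 0 to 4.
= 7920 + (-7040) + 1584 + (-96) + 1 = 2369.

2369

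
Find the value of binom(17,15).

136

C(17,15) = C(17,2) by symmetry.
C(17,2) = (17·16) / 2! = 272 / 2 = 136.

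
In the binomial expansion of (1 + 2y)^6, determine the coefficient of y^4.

240

The general term is C(6,j)·(1)^j·(2y)^(6-j); the y^4 term has j = 2.
C(6,2) = 15.
Coefficient = C(6,2) · 2^4 = 15 · 16 = 240.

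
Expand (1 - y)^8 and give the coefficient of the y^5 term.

-56

The general term is C(8,j)·(1)^j·(-y)^(8-j); the y^5 term has j = 3.
C(8,3) = 56.
Coefficient = C(8,3) · (-1)^5 = 56 · (-1) = -56.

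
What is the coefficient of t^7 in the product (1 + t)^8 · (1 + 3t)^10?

Coefficient of t^7 = Σ_{j} C(8,j)·1^j·C(10,7-j)·3^(7-j) for j from 0 to 7.
= 262440 + 1224720 + 1714608 + 952560 + 226800 + 22680 + 840 + 8 = 4404656.

4404656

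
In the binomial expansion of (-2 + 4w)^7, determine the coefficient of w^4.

-71680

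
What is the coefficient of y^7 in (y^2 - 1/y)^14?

-3432

General term: C(14,j)·(y^2)^j·(-1/y)^(14-j), with y-exponent 2j − 1(14−j) = 3j − 14.
Set 3j − 14 = 7: j = 7.
C(14,7) = 3432; 1^7 = 1; (-1)^7 = -1.
Coefficient = 3432 · 1 · (-1) = -3432.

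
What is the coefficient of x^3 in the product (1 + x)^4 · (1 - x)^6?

Coefficient of x^3 = Σ_{j} C(4,j)·1^j·C(6,3-j)·(-1)^(3-j) for j from 0 to 3.
= (-20) + 60 + (-36) + 4 = 8.

8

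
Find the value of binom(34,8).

C(34,8) = (34·33·32·31·30·29·28·27) / 8! = 732058145280 / 40320 = 18156204.

18156204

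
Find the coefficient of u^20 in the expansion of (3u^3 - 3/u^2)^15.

-43089767721

General term: C(15,j)·(3u^3)^j·(-3/u^2)^(15-j), with u-exponent 3j − 2(15−j) = 5j − 30.
Set 5j − 30 = 20: j = 10.
C(15,10) = 3003; 3^10 = 59049; (-3)^5 = -243.
Coefficient = 3003 · 59049 · (-243) = -43089767721.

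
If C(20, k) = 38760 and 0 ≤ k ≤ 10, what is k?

6

C(20,k) increases on 0 ≤ k ≤ 10. C(20,5) = 15504 and C(20,6) = 38760, so k = 6.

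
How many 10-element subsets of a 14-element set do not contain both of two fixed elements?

All 10-subsets: C(14,10) = 1001. Those containing both fixed elements: C(12,8) = 495.
1001 − 495 = 506.

506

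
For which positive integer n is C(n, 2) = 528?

n(n−1)/2 = 528 ⇒ n(n−1) = 1056. Since 33·32 = 1056, n = 33.

33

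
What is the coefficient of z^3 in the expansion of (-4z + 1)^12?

The general term is C(12,j)·(-4z)^j·(1)^(12-j); the z^3 term has j = 3.
C(12,3) = 220.
Coefficient = C(12,3) · (-4)^3 = 220 · (-64) = -14080.

-14080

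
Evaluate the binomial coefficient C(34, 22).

C(34,22) = C(34,12) by symmetry.
C(34,12) = (34·33·32·31·30·29·28·27·26·25·24·23) / 12! = 262662462526464000 / 479001600 = 548354040.

548354040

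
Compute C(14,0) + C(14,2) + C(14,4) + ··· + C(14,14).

Even-j terms of row 14 sum to 2^13 = 8192.

8192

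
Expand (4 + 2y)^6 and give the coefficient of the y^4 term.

The general term is C(6,j)·(4)^j·(2y)^(6-j); the y^4 term has j = 2.
C(6,2) = 15.
Coefficient = C(6,2) · 4^2 · 2^4 = 15 · 16 · 16 = 3840.

3840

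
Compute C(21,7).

C(21,7) = (21·20·19·18·17·16·15) / 7! = 586051200 / 5040 = 116280.

116280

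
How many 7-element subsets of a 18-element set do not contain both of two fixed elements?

All 7-subsets: C(18,7) = 31824. Those containing both fixed elements: C(16,5) = 4368.
31824 − 4368 = 27456.

27456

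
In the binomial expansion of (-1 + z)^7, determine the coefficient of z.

7

The general term is C(7,j)·(-1)^j·(z)^(7-j); the z^1 term has j = 6.
C(7,6) = 7.
Coefficient = C(7,6) = 7.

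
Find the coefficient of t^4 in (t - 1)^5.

-5

The general term is C(5,j)·(t)^j·(-1)^(5-j); the t^4 term has j = 4.
C(5,4) = 5.
Coefficient = C(5,4) · (-1)^1 = 5 · (-1) = -5.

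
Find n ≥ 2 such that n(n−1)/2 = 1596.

n(n−1)/2 = 1596 ⇒ n(n−1) = 3192. Since 57·56 = 3192, n = 57.

57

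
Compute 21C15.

54264

C(21,15) = C(21,6) by symmetry.
C(21,6) = (21·20·19·18·17·16) / 6! = 39070080 / 720 = 54264.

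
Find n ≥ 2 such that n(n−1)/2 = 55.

11

n(n−1)/2 = 55 ⇒ n(n−1) = 110. Since 11·10 = 110, n = 11.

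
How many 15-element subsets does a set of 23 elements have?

490314

C(23,15) = C(23,8) by symmetry.
C(23,8) = (23·22·21·20·19·18·17·16) / 8! = 19769460480 / 40320 = 490314.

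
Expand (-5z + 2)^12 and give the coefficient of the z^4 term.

79200000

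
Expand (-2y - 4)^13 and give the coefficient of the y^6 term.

The general term is C(13,j)·(-2y)^j·(-4)^(13-j); the y^6 term has j = 6.
C(13,6) = 1716.
Coefficient = C(13,6) · (-2)^6 · (-4)^7 = 1716 · 64 · (-16384) = -1799356416.

-1799356416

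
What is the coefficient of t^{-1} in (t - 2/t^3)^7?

84

General term: C(7,j)·(t)^j·(-2/t^3)^(7-j), with t-exponent 1j − 3(7−j) = 4j − 21.
Set 4j − 21 = -1: j = 5.
C(7,5) = 21; 1^5 = 1; (-2)^2 = 4.
Coefficient = 21 · 1 · 4 = 84.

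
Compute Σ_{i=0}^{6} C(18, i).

31180

1 + 18 + 153 + 816 + 3060 + 8568 + 18564 = 31180.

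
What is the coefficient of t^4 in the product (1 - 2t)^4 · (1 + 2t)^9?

-464

Coefficient of t^4 = Σ_{j} C(4,j)·(-2)^j·C(9,4-j)·2^(4-j) for j from 0 to 4.
= 2016 + (-5376) + 3456 + (-576) + 16 = -464.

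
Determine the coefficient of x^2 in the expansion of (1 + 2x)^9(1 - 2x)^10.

-36

Coefficient of x^2 = Σ_{j} C(9,j)·2^j·C(10,2-j)·(-2)^(2-j) for j from 0 to 2.
= 180 + (-360) + 144 = -36.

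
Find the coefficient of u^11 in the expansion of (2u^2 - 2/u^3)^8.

-2048

General term: C(8,j)·(2u^2)^j·(-2/u^3)^(8-j), with u-exponent 2j − 3(8−j) = 5j − 24.
Set 5j − 24 = 11: j = 7.
C(8,7) = 8; 2^7 = 128; (-2)^1 = -2.
Coefficient = 8 · 128 · (-2) = -2048.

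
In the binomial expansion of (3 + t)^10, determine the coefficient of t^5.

61236

The general term is C(10,j)·(3)^j·(t)^(10-j); the t^5 term has j = 5.
C(10,5) = 252.
Coefficient = C(10,5) · 3^5 = 252 · 243 = 61236.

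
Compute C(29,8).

C(29,8) = (29·28·27·26·25·24·23·22) / 8! = 173059286400 / 40320 = 4292145.

4292145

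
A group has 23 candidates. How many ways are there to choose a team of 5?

This is C(23,5) = 33649.

33649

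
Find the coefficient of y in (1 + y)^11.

The general term is C(11,j)·(1)^j·(y)^(11-j); the y^1 term has j = 10.
C(11,10) = 11.
Coefficient = C(11,10) = 11.

11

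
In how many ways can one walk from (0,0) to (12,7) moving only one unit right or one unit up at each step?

50388

Each path is a sequence of 19 steps with 12 rights: C(19,12) = 50388.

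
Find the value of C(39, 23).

37711260990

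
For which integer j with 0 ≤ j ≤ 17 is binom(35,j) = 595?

2

C(35,j) increases on 0 ≤ j ≤ 17. C(35,1) = 35 and C(35,2) = 595, so j = 2.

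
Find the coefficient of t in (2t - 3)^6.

-2916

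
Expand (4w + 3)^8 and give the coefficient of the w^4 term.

1451520

The general term is C(8,j)·(4w)^j·(3)^(8-j); the w^4 term has j = 4.
C(8,4) = 70.
Coefficient = C(8,4) · 4^4 · 3^4 = 70 · 256 · 81 = 1451520.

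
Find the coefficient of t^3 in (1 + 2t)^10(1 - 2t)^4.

-32

Coefficient of t^3 = Σ_{j} C(10,j)·2^j·C(4,3-j)·(-2)^(3-j) for j from 0 to 3.
= (-32) + 480 + (-1440) + 960 = -32.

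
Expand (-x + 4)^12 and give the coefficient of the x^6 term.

The general term is C(12,j)·(-x)^j·(4)^(12-j); the x^6 term has j = 6.
C(12,6) = 924.
Coefficient = C(12,6) · 4^6 = 924 · 4096 = 3784704.

3784704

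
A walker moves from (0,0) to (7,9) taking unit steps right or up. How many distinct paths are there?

11440

Each path is a sequence of 16 steps with 7 rights: C(16,7) = 11440.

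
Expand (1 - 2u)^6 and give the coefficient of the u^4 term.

240

The general term is C(6,j)·(1)^j·(-2u)^(6-j); the u^4 term has j = 2.
C(6,2) = 15.
Coefficient = C(6,2) · (-2)^4 = 15 · 16 = 240.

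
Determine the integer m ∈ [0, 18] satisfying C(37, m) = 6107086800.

14

C(37,m) increases on 0 ≤ m ≤ 18. C(37,13) = 3562467300 and C(37,14) = 6107086800, so m = 14.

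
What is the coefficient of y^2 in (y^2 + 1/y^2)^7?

35

General term: C(7,j)·(y^2)^j·(1/y^2)^(7-j), with y-exponent 2j − 2(7−j) = 4j − 14.
Set 4j − 14 = 2: j = 4.
C(7,4) = 35; 1^4 = 1; 1^3 = 1.
Coefficient = 35 · 1 · 1 = 35.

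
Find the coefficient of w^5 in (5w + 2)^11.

92400000

The general term is C(11,j)·(5w)^j·(2)^(11-j); the w^5 term has j = 5.
C(11,5) = 462.
Coefficient = C(11,5) · 5^5 · 2^6 = 462 · 3125 · 64 = 92400000.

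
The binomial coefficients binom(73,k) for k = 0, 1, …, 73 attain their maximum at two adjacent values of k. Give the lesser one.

For odd n = 73, C(73,k) peaks at k = (n−1)/2 and (n+1)/2; the lesser is 36.

36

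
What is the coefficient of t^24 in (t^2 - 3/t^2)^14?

General term: C(14,j)·(t^2)^j·(-3/t^2)^(14-j), with t-exponent 2j − 2(14−j) = 4j − 28.
Set 4j − 28 = 24: j = 13.
C(14,13) = 14; 1^13 = 1; (-3)^1 = -3.
Coefficient = 14 · 1 · (-3) = -42.

-42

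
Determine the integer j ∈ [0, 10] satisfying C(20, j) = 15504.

C(20,j) increases on 0 ≤ j ≤ 10. C(20,4) = 4845 and C(20,5) = 15504, so j = 5.

5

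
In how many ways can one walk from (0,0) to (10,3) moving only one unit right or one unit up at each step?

286

Each path is a sequence of 13 steps with 10 rights: C(13,10) = 286.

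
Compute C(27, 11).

13037895

C(27,11) = (27·26·25·24·23·22·21·20·19·18·17) / 11! = 520431047136000 / 39916800 = 13037895.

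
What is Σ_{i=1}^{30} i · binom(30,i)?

16106127360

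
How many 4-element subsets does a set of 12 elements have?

495

C(12,4) = (12·11·10·9) / 4! = 11880 / 24 = 495.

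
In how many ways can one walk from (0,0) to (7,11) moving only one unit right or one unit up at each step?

31824

Each path is a sequence of 18 steps with 7 rights: C(18,7) = 31824.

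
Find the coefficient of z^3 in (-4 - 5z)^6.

160000

The general term is C(6,j)·(-4)^j·(-5z)^(6-j); the z^3 term has j = 3.
C(6,3) = 20.
Coefficient = C(6,3) · (-4)^3 · (-5)^3 = 20 · (-64) · (-125) = 160000.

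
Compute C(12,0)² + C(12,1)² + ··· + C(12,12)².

By Vandermonde's identity, Σ C(12,j)² = C(24,12) = 2704156.

2704156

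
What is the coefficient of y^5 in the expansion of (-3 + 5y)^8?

-4725000

The general term is C(8,j)·(-3)^j·(5y)^(8-j); the y^5 term has j = 3.
C(8,3) = 56.
Coefficient = C(8,3) · (-3)^3 · 5^5 = 56 · (-27) · 3125 = -4725000.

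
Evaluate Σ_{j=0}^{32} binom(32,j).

Setting x = 1 in (1+x)^32 gives Σ C(32,j) = 2^32 = 4294967296.

4294967296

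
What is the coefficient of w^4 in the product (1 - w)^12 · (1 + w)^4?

-36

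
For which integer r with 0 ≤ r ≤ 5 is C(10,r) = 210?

4

C(10,r) increases on 0 ≤ r ≤ 5. C(10,3) = 120 and C(10,4) = 210, so r = 4.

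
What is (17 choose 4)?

C(17,4) = (17·16·15·14) / 4! = 57120 / 24 = 2380.

2380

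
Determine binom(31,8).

7888725

C(31,8) = (31·30·29·28·27·26·25·24) / 8! = 318073392000 / 40320 = 7888725.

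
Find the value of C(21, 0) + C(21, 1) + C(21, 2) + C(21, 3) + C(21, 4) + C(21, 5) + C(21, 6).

1 + 21 + 210 + 1330 + 5985 + 20349 + 54264 = 82160.

82160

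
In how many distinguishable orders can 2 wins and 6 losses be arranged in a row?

28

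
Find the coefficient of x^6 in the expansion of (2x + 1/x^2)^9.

General term: C(9,j)·(2x)^j·(1/x^2)^(9-j), with x-exponent 1j − 2(9−j) = 3j − 18.
Set 3j − 18 = 6: j = 8.
C(9,8) = 9; 2^8 = 256; 1^1 = 1.
Coefficient = 9 · 256 · 1 = 2304.

2304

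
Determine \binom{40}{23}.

88732378800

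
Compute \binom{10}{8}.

C(10,8) = C(10,2) by symmetry.
C(10,2) = (10·9) / 2! = 90 / 2 = 45.

45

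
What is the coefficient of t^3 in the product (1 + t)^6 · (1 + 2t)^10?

2360

Coefficient of t^3 = Σ_{j} C(6,j)·1^j·C(10,3-j)·2^(3-j) for j from 0 to 3.
= 960 + 1080 + 300 + 20 = 2360.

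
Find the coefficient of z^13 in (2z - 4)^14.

-458752

The general term is C(14,j)·(2z)^j·(-4)^(14-j); the z^13 term has j = 13.
C(14,13) = 14.
Coefficient = C(14,13) · 2^13 · (-4)^1 = 14 · 8192 · (-4) = -458752.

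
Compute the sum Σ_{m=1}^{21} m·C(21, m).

22020096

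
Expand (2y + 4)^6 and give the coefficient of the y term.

12288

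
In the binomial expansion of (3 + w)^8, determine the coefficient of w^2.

20412

The general term is C(8,j)·(3)^j·(w)^(8-j); the w^2 term has j = 6.
C(8,6) = 28.
Coefficient = C(8,6) · 3^6 = 28 · 729 = 20412.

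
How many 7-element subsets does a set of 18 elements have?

C(18,7) = (18·17·16·15·14·13·12) / 7! = 160392960 / 5040 = 31824.

31824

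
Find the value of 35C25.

183579396

C(35,25) = C(35,10) by symmetry.
C(35,10) = (35·34·33·32·31·30·29·28·27·26) / 10! = 666172912204800 / 3628800 = 183579396.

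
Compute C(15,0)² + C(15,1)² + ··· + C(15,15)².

By Vandermonde's identity, Σ C(15,r)² = C(30,15) = 155117520.

155117520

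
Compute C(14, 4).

1001

C(14,4) = (14·13·12·11) / 4! = 24024 / 24 = 1001.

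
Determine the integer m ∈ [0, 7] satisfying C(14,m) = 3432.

C(14,m) increases on 0 ≤ m ≤ 7. C(14,6) = 3003 and C(14,7) = 3432, so m = 7.

7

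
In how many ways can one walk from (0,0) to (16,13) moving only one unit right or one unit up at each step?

67863915

Each path is a sequence of 29 steps with 16 rights: C(29,16) = 67863915.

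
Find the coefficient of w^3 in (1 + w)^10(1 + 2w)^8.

Coefficient of w^3 = Σ_{j} C(10,j)·1^j·C(8,3-j)·2^(3-j) for j from 0 to 3.
= 448 + 1120 + 720 + 120 = 2408.

2408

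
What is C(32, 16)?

601080390

C(32,16) = (32·31·30·29·28·27·26·25·24·23·22·21·20·19·18·17) / 16! = 12576278705767096320000 / 20922789888000 = 601080390.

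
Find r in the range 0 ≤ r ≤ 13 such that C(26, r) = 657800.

C(26,r) increases on 0 ≤ r ≤ 13. C(26,6) = 230230 and C(26,7) = 657800, so r = 7.

7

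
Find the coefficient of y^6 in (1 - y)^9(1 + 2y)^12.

-1356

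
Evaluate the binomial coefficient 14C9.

2002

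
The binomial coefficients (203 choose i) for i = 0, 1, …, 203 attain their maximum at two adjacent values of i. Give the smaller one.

101

For odd n = 203, C(203,i) peaks at i = (n−1)/2 and (n+1)/2; the smaller is 101.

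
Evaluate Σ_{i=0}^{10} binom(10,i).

1024

The entries of row 10 sum to 2^10 = 1024.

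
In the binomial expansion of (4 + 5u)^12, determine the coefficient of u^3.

7208960000

The general term is C(12,j)·(4)^j·(5u)^(12-j); the u^3 term has j = 9.
C(12,9) = 220.
Coefficient = C(12,9) · 4^9 · 5^3 = 220 · 262144 · 125 = 7208960000.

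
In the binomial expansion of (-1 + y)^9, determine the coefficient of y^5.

The general term is C(9,j)·(-1)^j·(y)^(9-j); the y^5 term has j = 4.
C(9,4) = 126.
Coefficient = C(9,4) = 126.

126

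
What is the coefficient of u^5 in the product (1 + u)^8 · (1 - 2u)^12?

1896

Coefficient of u^5 = Σ_{j} C(8,j)·1^j·C(12,5-j)·(-2)^(5-j) for j from 0 to 5.
= (-25344) + 63360 + (-49280) + 14784 + (-1680) + 56 = 1896.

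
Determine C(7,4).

35

C(7,4) = C(7,3) by symmetry.
C(7,3) = (7·6·5) / 3! = 210 / 6 = 35.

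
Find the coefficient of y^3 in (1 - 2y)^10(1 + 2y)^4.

32

Coefficient of y^3 = Σ_{j} C(10,j)·(-2)^j·C(4,3-j)·2^(3-j) for j from 0 to 3.
= 32 + (-480) + 1440 + (-960) = 32.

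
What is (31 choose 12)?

C(31,12) = (31·30·29·28·27·26·25·24·23·22·21·20) / 12! = 67596957267840000 / 479001600 = 141120525.

141120525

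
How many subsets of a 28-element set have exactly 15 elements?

37442160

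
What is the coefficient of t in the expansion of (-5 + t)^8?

The general term is C(8,j)·(-5)^j·(t)^(8-j); the t^1 term has j = 7.
C(8,7) = 8.
Coefficient = C(8,7) · (-5)^7 = 8 · (-78125) = -625000.

-625000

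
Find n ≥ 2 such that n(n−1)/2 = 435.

n(n−1)/2 = 435 ⇒ n(n−1) = 870. Since 30·29 = 870, n = 30.

30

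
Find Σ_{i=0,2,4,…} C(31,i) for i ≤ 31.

Half of (1+1)^31 + (1−1)^31 gives the even-index sum: 2^30 = 1073741824.

1073741824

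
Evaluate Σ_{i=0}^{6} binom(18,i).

31180

1 + 18 + 153 + 816 + 3060 + 8568 + 18564 = 31180.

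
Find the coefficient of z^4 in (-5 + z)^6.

The general term is C(6,j)·(-5)^j·(z)^(6-j); the z^4 term has j = 2.
C(6,2) = 15.
Coefficient = C(6,2) · (-5)^2 = 15 · 25 = 375.

375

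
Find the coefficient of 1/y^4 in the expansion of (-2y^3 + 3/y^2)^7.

20412

General term: C(7,j)·(-2y^3)^j·(3/y^2)^(7-j), with y-exponent 3j − 2(7−j) = 5j − 14.
Set 5j − 14 = -4: j = 2.
C(7,2) = 21; (-2)^2 = 4; 3^5 = 243.
Coefficient = 21 · 4 · 243 = 20412.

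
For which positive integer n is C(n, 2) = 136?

n(n−1)/2 = 136 ⇒ n(n−1) = 272. Since 17·16 = 272, n = 17.

17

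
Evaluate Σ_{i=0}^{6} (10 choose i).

1 + 10 + 45 + 120 + 210 + 252 + 210 = 848.

848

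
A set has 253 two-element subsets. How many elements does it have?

23

n(n−1)/2 = 253 ⇒ n(n−1) = 506. Since 23·22 = 506, n = 23.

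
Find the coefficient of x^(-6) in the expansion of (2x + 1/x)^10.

General term: C(10,j)·(2x)^j·(1/x)^(10-j), with x-exponent 1j − 1(10−j) = 2j − 10.
Set 2j − 10 = -6: j = 2.
C(10,2) = 45; 2^2 = 4; 1^8 = 1.
Coefficient = 45 · 4 · 1 = 180.

180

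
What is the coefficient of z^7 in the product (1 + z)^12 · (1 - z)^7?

28

Coefficient of z^7 = Σ_{j} C(12,j)·1^j·C(7,7-j)·(-1)^(7-j) for j from 0 to 7.
= (-1) + 84 + (-1386) + 7700 + (-17325) + 16632 + (-6468) + 792 = 28.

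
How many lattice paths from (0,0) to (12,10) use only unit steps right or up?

646646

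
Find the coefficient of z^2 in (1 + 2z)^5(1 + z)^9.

166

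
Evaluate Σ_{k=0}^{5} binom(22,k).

35443

1 + 22 + 231 + 1540 + 7315 + 26334 = 35443.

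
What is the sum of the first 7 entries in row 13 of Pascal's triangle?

4096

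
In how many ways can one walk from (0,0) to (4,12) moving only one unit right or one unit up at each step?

1820

Each path is a sequence of 16 steps with 4 rights: C(16,4) = 1820.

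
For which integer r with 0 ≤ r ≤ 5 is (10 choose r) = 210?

C(10,r) increases on 0 ≤ r ≤ 5. C(10,3) = 120 and C(10,4) = 210, so r = 4.

4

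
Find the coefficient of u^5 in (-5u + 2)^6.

The general term is C(6,j)·(-5u)^j·(2)^(6-j); the u^5 term has j = 5.
C(6,5) = 6.
Coefficient = C(6,5) · (-5)^5 · 2^1 = 6 · (-3125) · 2 = -37500.

-37500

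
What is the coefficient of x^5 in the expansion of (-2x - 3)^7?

-6048

The general term is C(7,j)·(-2x)^j·(-3)^(7-j); the x^5 term has j = 5.
C(7,5) = 21.
Coefficient = C(7,5) · (-2)^5 · (-3)^2 = 21 · (-32) · 9 = -6048.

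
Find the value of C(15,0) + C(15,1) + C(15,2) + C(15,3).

1 + 15 + 105 + 455 = 576.

576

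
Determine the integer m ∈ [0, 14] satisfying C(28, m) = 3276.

3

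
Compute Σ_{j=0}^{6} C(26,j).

313912

1 + 26 + 325 + 2600 + 14950 + 65780 + 230230 = 313912.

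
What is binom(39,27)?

C(39,27) = C(39,12) by symmetry.
C(39,12) = (39·38·37·36·35·34·33·32·31·30·29·28) / 12! = 1873278229119897600 / 479001600 = 3910797436.

3910797436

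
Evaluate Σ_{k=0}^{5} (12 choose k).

1586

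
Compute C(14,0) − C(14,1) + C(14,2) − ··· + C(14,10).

286

The partial alternating sum Σ_{k=0}^{10} (−1)^k C(14,k) = (−1)^10 C(13,10) = 286.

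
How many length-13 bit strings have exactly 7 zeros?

1716

Choose the 7 positions: C(13,7) = 1716.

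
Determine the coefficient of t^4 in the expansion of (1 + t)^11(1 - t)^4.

-43

Coefficient of t^4 = Σ_{j} C(11,j)·1^j·C(4,4-j)·(-1)^(4-j) for j from 0 to 4.
= 1 + (-44) + 330 + (-660) + 330 = -43.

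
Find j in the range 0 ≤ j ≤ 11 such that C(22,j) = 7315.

C(22,j) increases on 0 ≤ j ≤ 11. C(22,3) = 1540 and C(22,4) = 7315, so j = 4.

4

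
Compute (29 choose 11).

34597290

C(29,11) = (29·28·27·26·25·24·23·22·21·20·19) / 11! = 1381013105472000 / 39916800 = 34597290.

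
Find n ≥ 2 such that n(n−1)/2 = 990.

n(n−1)/2 = 990 ⇒ n(n−1) = 1980. Since 45·44 = 1980, n = 45.

45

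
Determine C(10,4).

210

C(10,4) = (10·9·8·7) / 4! = 5040 / 24 = 210.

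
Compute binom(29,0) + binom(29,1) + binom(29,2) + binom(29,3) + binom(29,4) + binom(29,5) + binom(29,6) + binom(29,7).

2182396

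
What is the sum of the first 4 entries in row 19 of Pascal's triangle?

1 + 19 + 171 + 969 = 1160.

1160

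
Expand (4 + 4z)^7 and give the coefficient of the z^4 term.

The general term is C(7,j)·(4)^j·(4z)^(7-j); the z^4 term has j = 3.
C(7,3) = 35.
Coefficient = C(7,3) · 4^3 · 4^4 = 35 · 64 · 256 = 573440.

573440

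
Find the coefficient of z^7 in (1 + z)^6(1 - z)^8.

Coefficient of z^7 = Σ_{j} C(6,j)·1^j·C(8,7-j)·(-1)^(7-j) for j from 0 to 6.
= (-8) + 168 + (-840) + 1400 + (-840) + 168 + (-8) = 40.

40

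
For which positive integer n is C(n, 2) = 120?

16

n(n−1)/2 = 120 ⇒ n(n−1) = 240. Since 16·15 = 240, n = 16.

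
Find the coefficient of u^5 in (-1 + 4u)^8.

-57344

The general term is C(8,j)·(-1)^j·(4u)^(8-j); the u^5 term has j = 3.
C(8,3) = 56.
Coefficient = C(8,3) · (-1)^3 · 4^5 = 56 · (-1) · 1024 = -57344.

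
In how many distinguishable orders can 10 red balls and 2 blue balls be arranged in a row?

66

Choose positions for the red balls: C(12,10) = 66.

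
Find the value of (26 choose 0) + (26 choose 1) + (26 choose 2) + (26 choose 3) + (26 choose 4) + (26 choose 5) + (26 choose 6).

313912

1 + 26 + 325 + 2600 + 14950 + 65780 + 230230 = 313912.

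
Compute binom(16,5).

4368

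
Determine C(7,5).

C(7,5) = C(7,2) by symmetry.
C(7,2) = (7·6) / 2! = 42 / 2 = 21.

21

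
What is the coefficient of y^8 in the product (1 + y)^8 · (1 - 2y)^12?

15297

Coefficient of y^8 = Σ_{j} C(8,j)·1^j·C(12,8-j)·(-2)^(8-j) for j from 0 to 8.
= 126720 + (-811008) + 1655808 + (-1419264) + 554400 + (-98560) + 7392 + (-192) + 1 = 15297.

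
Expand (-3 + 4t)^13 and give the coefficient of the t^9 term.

15182069760

The general term is C(13,j)·(-3)^j·(4t)^(13-j); the t^9 term has j = 4.
C(13,4) = 715.
Coefficient = C(13,4) · (-3)^4 · 4^9 = 715 · 81 · 262144 = 15182069760.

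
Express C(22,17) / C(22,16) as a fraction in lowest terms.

6/17

C(n,k+1)/C(n,k) = (n−k)/(k+1) = (22−16)/(16+1) = 6/17.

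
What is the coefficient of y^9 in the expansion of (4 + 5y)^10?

The general term is C(10,j)·(4)^j·(5y)^(10-j); the y^9 term has j = 1.
C(10,1) = 10.
Coefficient = C(10,1) · 4^1 · 5^9 = 10 · 4 · 1953125 = 78125000.

78125000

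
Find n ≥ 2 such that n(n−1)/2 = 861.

n(n−1)/2 = 861 ⇒ n(n−1) = 1722. Since 42·41 = 1722, n = 42.

42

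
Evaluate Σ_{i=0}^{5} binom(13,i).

2380

1 + 13 + 78 + 286 + 715 + 1287 = 2380.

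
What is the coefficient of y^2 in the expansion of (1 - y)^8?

The general term is C(8,j)·(1)^j·(-y)^(8-j); the y^2 term has j = 6.
C(8,6) = 28.
Coefficient = C(8,6) = 28.

28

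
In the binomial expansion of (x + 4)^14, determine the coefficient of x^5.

524812288

The general term is C(14,j)·(x)^j·(4)^(14-j); the x^5 term has j = 5.
C(14,5) = 2002.
Coefficient = C(14,5) · 4^9 = 2002 · 262144 = 524812288.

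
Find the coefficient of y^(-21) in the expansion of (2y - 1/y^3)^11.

1320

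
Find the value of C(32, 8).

10518300

C(32,8) = (32·31·30·29·28·27·26·25) / 8! = 424097856000 / 40320 = 10518300.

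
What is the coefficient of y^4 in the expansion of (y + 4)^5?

The general term is C(5,j)·(y)^j·(4)^(5-j); the y^4 term has j = 4.
C(5,4) = 5.
Coefficient = C(5,4) · 4^1 = 5 · 4 = 20.

20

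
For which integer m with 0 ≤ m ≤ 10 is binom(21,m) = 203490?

8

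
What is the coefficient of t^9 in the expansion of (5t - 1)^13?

1396484375

The general term is C(13,j)·(5t)^j·(-1)^(13-j); the t^9 term has j = 9.
C(13,9) = 715.
Coefficient = C(13,9) · 5^9 = 715 · 1953125 = 1396484375.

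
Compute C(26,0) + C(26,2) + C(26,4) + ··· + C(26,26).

Even-k terms of row 26 sum to 2^25 = 33554432.

33554432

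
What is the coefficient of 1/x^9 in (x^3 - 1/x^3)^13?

General term: C(13,j)·(x^3)^j·(-1/x^3)^(13-j), with x-exponent 3j − 3(13−j) = 6j − 39.
Set 6j − 39 = -9: j = 5.
C(13,5) = 1287; 1^5 = 1; (-1)^8 = 1.
Coefficient = 1287 · 1 · 1 = 1287.

1287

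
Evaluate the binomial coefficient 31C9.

C(31,9) = (31·30·29·28·27·26·25·24·23) / 9! = 7315688016000 / 362880 = 20160075.

20160075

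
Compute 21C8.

203490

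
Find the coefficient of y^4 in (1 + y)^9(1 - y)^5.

-19

Coefficient of y^4 = Σ_{j} C(9,j)·1^j·C(5,4-j)·(-1)^(4-j) for j from 0 to 4.
= 5 + (-90) + 360 + (-420) + 126 = -19.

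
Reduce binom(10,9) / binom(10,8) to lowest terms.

2/9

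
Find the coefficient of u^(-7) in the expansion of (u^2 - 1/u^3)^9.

General term: C(9,j)·(u^2)^j·(-1/u^3)^(9-j), with u-exponent 2j − 3(9−j) = 5j − 27.
Set 5j − 27 = -7: j = 4.
C(9,4) = 126; 1^4 = 1; (-1)^5 = -1.
Coefficient = 126 · 1 · (-1) = -126.

-126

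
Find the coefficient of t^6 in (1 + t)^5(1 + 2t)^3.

146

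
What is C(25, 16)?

2042975

C(25,16) = C(25,9) by symmetry.
C(25,9) = (25·24·23·22·21·20·19·18·17) / 9! = 741354768000 / 362880 = 2042975.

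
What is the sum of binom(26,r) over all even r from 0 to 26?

Half of (1+1)^26 + (1−1)^26 gives the even-index sum: 2^25 = 33554432.

33554432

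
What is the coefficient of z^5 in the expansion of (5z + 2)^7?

The general term is C(7,j)·(5z)^j·(2)^(7-j); the z^5 term has j = 5.
C(7,5) = 21.
Coefficient = C(7,5) · 5^5 · 2^2 = 21 · 3125 · 4 = 262500.

262500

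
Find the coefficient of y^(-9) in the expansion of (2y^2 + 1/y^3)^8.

448

General term: C(8,j)·(2y^2)^j·(1/y^3)^(8-j), with y-exponent 2j − 3(8−j) = 5j − 24.
Set 5j − 24 = -9: j = 3.
C(8,3) = 56; 2^3 = 8; 1^5 = 1.
Coefficient = 56 · 8 · 1 = 448.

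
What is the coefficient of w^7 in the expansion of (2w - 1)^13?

The general term is C(13,j)·(2w)^j·(-1)^(13-j); the w^7 term has j = 7.
C(13,7) = 1716.
Coefficient = C(13,7) · 2^7 = 1716 · 128 = 219648.

219648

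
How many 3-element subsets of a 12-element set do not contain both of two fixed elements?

210

All 3-subsets: C(12,3) = 220. Those containing both fixed elements: C(10,1) = 10.
220 − 10 = 210.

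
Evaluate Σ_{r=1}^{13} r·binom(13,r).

53248

Differentiating (1+x)^13 and setting x=1: Σ r·C(13,r) = 13·2^12 = 53248.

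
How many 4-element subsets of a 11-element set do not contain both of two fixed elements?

294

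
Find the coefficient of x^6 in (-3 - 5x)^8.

3937500

The general term is C(8,j)·(-3)^j·(-5x)^(8-j); the x^6 term has j = 2.
C(8,2) = 28.
Coefficient = C(8,2) · (-3)^2 · (-5)^6 = 28 · 9 · 15625 = 3937500.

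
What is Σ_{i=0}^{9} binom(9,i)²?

48620

By Vandermonde's identity, Σ C(9,i)² = C(18,9) = 48620.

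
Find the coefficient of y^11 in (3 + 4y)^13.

2944401408

The general term is C(13,j)·(3)^j·(4y)^(13-j); the y^11 term has j = 2.
C(13,2) = 78.
Coefficient = C(13,2) · 3^2 · 4^11 = 78 · 9 · 4194304 = 2944401408.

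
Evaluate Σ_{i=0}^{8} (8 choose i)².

12870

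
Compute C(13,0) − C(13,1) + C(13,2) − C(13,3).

-220

The partial alternating sum Σ_{k=0}^{3} (−1)^k C(13,k) = (−1)^3 C(12,3) = -220.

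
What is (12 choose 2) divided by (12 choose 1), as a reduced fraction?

C(n,k+1)/C(n,k) = (n−k)/(k+1) = (12−1)/(1+1) = 11/2.

11/2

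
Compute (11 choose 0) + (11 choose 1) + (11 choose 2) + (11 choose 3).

1 + 11 + 55 + 165 = 232.

232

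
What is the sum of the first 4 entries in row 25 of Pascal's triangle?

2626

1 + 25 + 300 + 2300 = 2626.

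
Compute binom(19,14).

11628

C(19,14) = C(19,5) by symmetry.
C(19,5) = (19·18·17·16·15) / 5! = 1395360 / 120 = 11628.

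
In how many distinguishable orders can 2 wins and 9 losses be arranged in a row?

55

Choose positions for the wins: C(11,2) = 55.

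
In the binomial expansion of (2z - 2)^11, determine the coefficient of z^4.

The general term is C(11,j)·(2z)^j·(-2)^(11-j); the z^4 term has j = 4.
C(11,4) = 330.
Coefficient = C(11,4) · 2^4 · (-2)^7 = 330 · 16 · (-128) = -675840.

-675840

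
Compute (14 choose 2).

91

C(14,2) = (14·13) / 2! = 182 / 2 = 91.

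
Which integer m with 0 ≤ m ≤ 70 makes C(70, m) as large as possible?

35

C(70,m) is maximized at m = 70/2 = 35.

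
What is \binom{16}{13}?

C(16,13) = C(16,3) by symmetry.
C(16,3) = (16·15·14) / 3! = 3360 / 6 = 560.

560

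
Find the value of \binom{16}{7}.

11440

C(16,7) = (16·15·14·13·12·11·10) / 7! = 57657600 / 5040 = 11440.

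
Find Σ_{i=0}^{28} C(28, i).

The entries of row 28 sum to 2^28 = 268435456.

268435456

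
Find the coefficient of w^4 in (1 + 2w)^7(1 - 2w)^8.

336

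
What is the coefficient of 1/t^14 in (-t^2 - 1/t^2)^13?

-286

General term: C(13,j)·(-t^2)^j·(-1/t^2)^(13-j), with t-exponent 2j − 2(13−j) = 4j − 26.
Set 4j − 26 = -14: j = 3.
C(13,3) = 286; (-1)^3 = -1; (-1)^10 = 1.
Coefficient = 286 · (-1) · 1 = -286.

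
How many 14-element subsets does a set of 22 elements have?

319770

C(22,14) = C(22,8) by symmetry.
C(22,8) = (22·21·20·19·18·17·16·15) / 8! = 12893126400 / 40320 = 319770.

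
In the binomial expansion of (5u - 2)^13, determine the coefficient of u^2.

-3993600

The general term is C(13,j)·(5u)^j·(-2)^(13-j); the u^2 term has j = 2.
C(13,2) = 78.
Coefficient = C(13,2) · 5^2 · (-2)^11 = 78 · 25 · (-2048) = -3993600.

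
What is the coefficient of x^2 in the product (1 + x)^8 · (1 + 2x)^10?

368

Coefficient of x^2 = Σ_{j} C(8,j)·1^j·C(10,2-j)·2^(2-j) for j from 0 to 2.
= 180 + 160 + 28 = 368.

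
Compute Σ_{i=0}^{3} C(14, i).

470

1 + 14 + 91 + 364 = 470.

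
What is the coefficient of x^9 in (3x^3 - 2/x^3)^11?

General term: C(11,j)·(3x^3)^j·(-2/x^3)^(11-j), with x-exponent 3j − 3(11−j) = 6j − 33.
Set 6j − 33 = 9: j = 7.
C(11,7) = 330; 3^7 = 2187; (-2)^4 = 16.
Coefficient = 330 · 2187 · 16 = 11547360.

11547360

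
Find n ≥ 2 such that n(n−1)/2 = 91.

n(n−1)/2 = 91 ⇒ n(n−1) = 182. Since 14·13 = 182, n = 14.

14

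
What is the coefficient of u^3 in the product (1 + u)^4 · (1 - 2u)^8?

-92

Coefficient of u^3 = Σ_{j} C(4,j)·1^j·C(8,3-j)·(-2)^(3-j) for j from 0 to 3.
= (-448) + 448 + (-96) + 4 = -92.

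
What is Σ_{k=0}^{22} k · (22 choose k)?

Differentiating (1+x)^22 and setting x=1: Σ k·C(22,k) = 22·2^21 = 46137344.

46137344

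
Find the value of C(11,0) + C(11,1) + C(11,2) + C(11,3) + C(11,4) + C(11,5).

1024

1 + 11 + 55 + 165 + 330 + 462 = 1024.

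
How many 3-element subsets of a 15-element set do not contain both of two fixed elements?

442

All 3-subsets: C(15,3) = 455. Those containing both fixed elements: C(13,1) = 13.
455 − 13 = 442.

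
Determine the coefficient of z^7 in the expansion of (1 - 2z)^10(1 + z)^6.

Coefficient of z^7 = Σ_{j} C(10,j)·(-2)^j·C(6,7-j)·1^(7-j) for j from 1 to 7.
= (-20) + 1080 + (-14400) + 67200 + (-120960) + 80640 + (-15360) = -1820.

-1820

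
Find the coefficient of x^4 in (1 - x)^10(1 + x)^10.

Coefficient of x^4 = Σ_{j} C(10,j)·(-1)^j·C(10,4-j)·1^(4-j) for j from 0 to 4.
= 210 + (-1200) + 2025 + (-1200) + 210 = 45.

45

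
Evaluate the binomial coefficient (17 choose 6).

12376

C(17,6) = (17·16·15·14·13·12) / 6! = 8910720 / 720 = 12376.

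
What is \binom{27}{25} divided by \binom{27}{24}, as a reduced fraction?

3/25

C(n,k+1)/C(n,k) = (n−k)/(k+1) = (27−24)/(24+1) = 3/25.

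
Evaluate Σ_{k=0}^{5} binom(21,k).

1 + 21 + 210 + 1330 + 5985 + 20349 = 27896.

27896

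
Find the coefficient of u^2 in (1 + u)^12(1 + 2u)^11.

Coefficient of u^2 = Σ_{j} C(12,j)·1^j·C(11,2-j)·2^(2-j) for j from 0 to 2.
= 220 + 264 + 66 = 550.

550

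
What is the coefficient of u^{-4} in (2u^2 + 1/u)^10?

180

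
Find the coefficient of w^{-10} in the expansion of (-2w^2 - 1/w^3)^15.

General term: C(15,j)·(-2w^2)^j·(-1/w^3)^(15-j), with w-exponent 2j − 3(15−j) = 5j − 45.
Set 5j − 45 = -10: j = 7.
C(15,7) = 6435; (-2)^7 = -128; (-1)^8 = 1.
Coefficient = 6435 · (-128) · 1 = -823680.

-823680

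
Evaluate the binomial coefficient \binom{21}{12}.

293930

C(21,12) = C(21,9) by symmetry.
C(21,9) = (21·20·19·18·17·16·15·14·13) / 9! = 106661318400 / 362880 = 293930.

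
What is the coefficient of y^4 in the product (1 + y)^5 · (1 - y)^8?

-5

Coefficient of y^4 = Σ_{j} C(5,j)·1^j·C(8,4-j)·(-1)^(4-j) for j from 0 to 4.
= 70 + (-280) + 280 + (-80) + 5 = -5.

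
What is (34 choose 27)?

C(34,27) = C(34,7) by symmetry.
C(34,7) = (34·33·32·31·30·29·28) / 7! = 27113264640 / 5040 = 5379616.

5379616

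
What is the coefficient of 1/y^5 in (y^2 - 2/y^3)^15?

-823680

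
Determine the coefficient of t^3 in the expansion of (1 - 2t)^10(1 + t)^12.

Coefficient of t^3 = Σ_{j} C(10,j)·(-2)^j·C(12,3-j)·1^(3-j) for j from 0 to 3.
= 220 + (-1320) + 2160 + (-960) = 100.

100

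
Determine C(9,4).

126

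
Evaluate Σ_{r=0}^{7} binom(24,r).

536155

1 + 24 + 276 + 2024 + 10626 + 42504 + 134596 + 346104 = 536155.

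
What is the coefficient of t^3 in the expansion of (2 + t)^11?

42240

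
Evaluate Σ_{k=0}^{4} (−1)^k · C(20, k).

The partial alternating sum Σ_{k=0}^{4} (−1)^k C(20,k) = (−1)^4 C(19,4) = 3876.

3876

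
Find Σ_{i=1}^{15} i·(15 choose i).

Since i·C(15,i) = 15·C(14,i−1), the sum is 15·2^14 = 15·16384 = 245760.

245760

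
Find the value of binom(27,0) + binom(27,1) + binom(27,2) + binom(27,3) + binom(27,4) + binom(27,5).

1 + 27 + 351 + 2925 + 17550 + 80730 = 101584.

101584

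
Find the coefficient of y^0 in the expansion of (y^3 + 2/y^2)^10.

13440

General term: C(10,j)·(y^3)^j·(2/y^2)^(10-j), with y-exponent 3j − 2(10−j) = 5j − 20.
Set 5j − 20 = 0: j = 4.
C(10,4) = 210; 1^4 = 1; 2^6 = 64.
Coefficient = 210 · 1 · 64 = 13440.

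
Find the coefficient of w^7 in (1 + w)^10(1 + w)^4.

Coefficient of w^7 = Σ_{j} C(10,j)·C(4,7-j) for j from 3 to 7.
= 120 + 840 + 1512 + 840 + 120 = 3432.

3432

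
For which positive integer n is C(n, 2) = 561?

34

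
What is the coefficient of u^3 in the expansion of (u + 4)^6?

The general term is C(6,j)·(u)^j·(4)^(6-j); the u^3 term has j = 3.
C(6,3) = 20.
Coefficient = C(6,3) · 4^3 = 20 · 64 = 1280.

1280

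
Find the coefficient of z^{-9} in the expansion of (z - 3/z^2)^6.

-1458

General term: C(6,j)·(z)^j·(-3/z^2)^(6-j), with z-exponent 1j − 2(6−j) = 3j − 12.
Set 3j − 12 = -9: j = 1.
C(6,1) = 6; 1^1 = 1; (-3)^5 = -243.
Coefficient = 6 · 1 · (-243) = -1458.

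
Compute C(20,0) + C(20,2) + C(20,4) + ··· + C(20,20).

524288

Even-r terms of row 20 sum to 2^19 = 524288.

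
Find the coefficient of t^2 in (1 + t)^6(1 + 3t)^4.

Coefficient of t^2 = Σ_{j} C(6,j)·1^j·C(4,2-j)·3^(2-j) for j from 0 to 2.
= 54 + 72 + 15 = 141.

141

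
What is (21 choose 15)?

C(21,15) = C(21,6) by symmetry.
C(21,6) = (21·20·19·18·17·16) / 6! = 39070080 / 720 = 54264.

54264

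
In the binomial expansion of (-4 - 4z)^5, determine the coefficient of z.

The general term is C(5,j)·(-4)^j·(-4z)^(5-j); the z^1 term has j = 4.
C(5,4) = 5.
Coefficient = C(5,4) · (-4)^4 · (-4)^1 = 5 · 256 · (-4) = -5120.

-5120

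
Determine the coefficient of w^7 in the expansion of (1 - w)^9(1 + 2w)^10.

Coefficient of w^7 = Σ_{j} C(9,j)·(-1)^j·C(10,7-j)·2^(7-j) for j from 0 to 7.
= 15360 + (-120960) + 290304 + (-282240) + 120960 + (-22680) + 1680 + (-36) = 2388.

2388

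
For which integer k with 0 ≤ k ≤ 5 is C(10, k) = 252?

5

C(10,k) increases on 0 ≤ k ≤ 5. C(10,4) = 210 and C(10,5) = 252, so k = 5.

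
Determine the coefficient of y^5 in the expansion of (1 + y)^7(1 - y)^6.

15

Coefficient of y^5 = Σ_{j} C(7,j)·1^j·C(6,5-j)·(-1)^(5-j) for j from 0 to 5.
= (-6) + 105 + (-420) + 525 + (-210) + 21 = 15.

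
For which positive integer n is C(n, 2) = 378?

n(n−1)/2 = 378 ⇒ n(n−1) = 756. Since 28·27 = 756, n = 28.

28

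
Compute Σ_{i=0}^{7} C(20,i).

137980

1 + 20 + 190 + 1140 + 4845 + 15504 + 38760 + 77520 = 137980.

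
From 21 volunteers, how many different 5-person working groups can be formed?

20349

This is C(21,5) = 20349.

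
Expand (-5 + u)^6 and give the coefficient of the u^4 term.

375

The general term is C(6,j)·(-5)^j·(u)^(6-j); the u^4 term has j = 2.
C(6,2) = 15.
Coefficient = C(6,2) · (-5)^2 = 15 · 25 = 375.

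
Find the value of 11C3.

165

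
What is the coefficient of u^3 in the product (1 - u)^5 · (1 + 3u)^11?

2300

Coefficient of u^3 = Σ_{j} C(5,j)·(-1)^j·C(11,3-j)·3^(3-j) for j from 0 to 3.
= 4455 + (-2475) + 330 + (-10) = 2300.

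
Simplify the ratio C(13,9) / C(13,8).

C(n,k+1)/C(n,k) = (n−k)/(k+1) = (13−8)/(8+1) = 5/9.

5/9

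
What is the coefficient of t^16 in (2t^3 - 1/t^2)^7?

-448

General term: C(7,j)·(2t^3)^j·(-1/t^2)^(7-j), with t-exponent 3j − 2(7−j) = 5j − 14.
Set 5j − 14 = 16: j = 6.
C(7,6) = 7; 2^6 = 64; (-1)^1 = -1.
Coefficient = 7 · 64 · (-1) = -448.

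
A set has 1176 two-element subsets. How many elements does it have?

n(n−1)/2 = 1176 ⇒ n(n−1) = 2352. Since 49·48 = 2352, n = 49.

49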